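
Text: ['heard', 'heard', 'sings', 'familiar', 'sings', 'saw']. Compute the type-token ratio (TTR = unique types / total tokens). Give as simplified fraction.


Tokens: 6
Unique types: ('familiar', 'heard', 'saw', 'sings') = 4
TTR = 4/6
Simplify: divide both by 2 -> 2/3
TTR = 2/3

2/3


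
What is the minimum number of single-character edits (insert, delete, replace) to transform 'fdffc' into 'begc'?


Building DP table for s1='fdffc' (len 5) and s2='begc' (len 4):
       b  e  g  c
    0  1  2  3  4
  f 1  1  2  3  4
  d 2  2  2  3  4
  f 3  3  3  3  4
  f 4  4  4  4  4
  c 5  5  5  5  4
Edit distance = dp[5][4] = 4

4


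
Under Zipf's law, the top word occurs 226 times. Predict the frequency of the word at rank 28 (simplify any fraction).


Zipf's law: freq(rank) = f1 / rank
f1 = 226, rank = 28
freq = 226 / 28
GCD(226, 28) = 2
Simplified: 113/14

113/14


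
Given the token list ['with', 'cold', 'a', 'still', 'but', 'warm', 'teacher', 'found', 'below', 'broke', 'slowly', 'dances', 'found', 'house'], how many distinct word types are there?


Listing all tokens and tracking unique types:
  Token 1: 'with' -> NEW (unique so far: 1)
  Token 2: 'cold' -> NEW (unique so far: 2)
  Token 3: 'a' -> NEW (unique so far: 3)
  Token 4: 'still' -> NEW (unique so far: 4)
  Token 5: 'but' -> NEW (unique so far: 5)
  Token 6: 'warm' -> NEW (unique so far: 6)
  Token 7: 'teacher' -> NEW (unique so far: 7)
  Token 8: 'found' -> NEW (unique so far: 8)
  Token 9: 'below' -> NEW (unique so far: 9)
  Token 10: 'broke' -> NEW (unique so far: 10)
  Token 11: 'slowly' -> NEW (unique so far: 11)
  Token 12: 'dances' -> NEW (unique so far: 12)
  Token 13: 'found' -> duplicate (unique so far: 12)
  Token 14: 'house' -> NEW (unique so far: 13)
Unique types: ('a', 'below', 'broke', 'but', 'cold', 'dances', 'found', 'house', 'slowly', 'still', 'teacher', 'warm', 'with')
Vocabulary size: 13

13


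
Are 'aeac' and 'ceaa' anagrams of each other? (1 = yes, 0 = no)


Sort characters of 'aeac': 'aace'
Sort characters of 'ceaa': 'aace'
Sorted forms match -> they ARE anagrams
Result: 1

1


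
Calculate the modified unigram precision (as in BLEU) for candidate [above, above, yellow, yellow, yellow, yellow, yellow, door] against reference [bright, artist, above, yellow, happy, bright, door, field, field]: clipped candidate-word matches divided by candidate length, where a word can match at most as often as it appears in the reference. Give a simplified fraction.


Reference word counts: {'above': 1, 'artist': 1, 'bright': 2, 'door': 1, 'field': 2, 'happy': 1, 'yellow': 1}
Checking each candidate word (with clipping):
  'above' -> in reference (ref count 1, used 1/1) -> match (matches: 1)
  'above' -> ref count 1 already used up (1/1) -> clipped, no match (matches: 1)
  'yellow' -> in reference (ref count 1, used 1/1) -> match (matches: 2)
  'yellow' -> ref count 1 already used up (1/1) -> clipped, no match (matches: 2)
  'yellow' -> ref count 1 already used up (1/1) -> clipped, no match (matches: 2)
  'yellow' -> ref count 1 already used up (1/1) -> clipped, no match (matches: 2)
  'yellow' -> ref count 1 already used up (1/1) -> clipped, no match (matches: 2)
  'door' -> in reference (ref count 1, used 1/1) -> match (matches: 3)
Clipped matches: 3, Candidate length: 8
Precision = 3/8

3/8


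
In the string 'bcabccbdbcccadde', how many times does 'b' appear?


Scanning 'bcabccbdbcccadde' for 'b':
  Position 0: 'b' -> MATCH (count: 1)
  Position 3: 'b' -> MATCH (count: 2)
  Position 6: 'b' -> MATCH (count: 3)
  Position 8: 'b' -> MATCH (count: 4)
Total occurrences of 'b': 4

4


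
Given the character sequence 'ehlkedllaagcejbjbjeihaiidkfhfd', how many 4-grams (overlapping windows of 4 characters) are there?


String 'ehlkedllaagcejbjbjeihaiidkfhfd' has length L = 30.
Number of overlapping n-grams = L - n + 1
Substituting: 30 - 4 + 1 = 27

27


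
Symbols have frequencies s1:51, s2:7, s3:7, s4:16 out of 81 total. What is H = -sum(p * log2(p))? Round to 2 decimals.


Computing entropy H = -sum(p_i * log2(p_i)):
  s1: p = 51/81 = 0.6296, -p*log2(p) = 0.4202
  s2: p = 7/81 = 0.0864, -p*log2(p) = 0.3053
  s3: p = 7/81 = 0.0864, -p*log2(p) = 0.3053
  s4: p = 16/81 = 0.1975, -p*log2(p) = 0.4622
H = sum of terms = 1.4930
Rounded to 2 decimals: 1.49

1.49


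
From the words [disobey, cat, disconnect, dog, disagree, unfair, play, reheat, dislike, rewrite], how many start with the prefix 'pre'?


Checking each word for prefix 'pre':
  'disobey' -> no (count: 0)
  'cat' -> no (count: 0)
  'disconnect' -> no (count: 0)
  'dog' -> no (count: 0)
  'disagree' -> no (count: 0)
  'unfair' -> no (count: 0)
  'play' -> no (count: 0)
  'reheat' -> no (count: 0)
  'dislike' -> no (count: 0)
  'rewrite' -> no (count: 0)
Total with prefix 'pre': 0

0


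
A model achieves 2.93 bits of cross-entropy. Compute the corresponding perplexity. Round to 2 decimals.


Perplexity formula: PP = 2^H
H = 2.93
PP = 2^2.93
Decompose: 2^2.93 = 2^2 * 2^0.93
2^2 = 4, 2^0.93 ~ 1.9052760
PP ~ 4 * 1.9052760 = 7.6211040
Rounded to 2 decimals: 7.62

7.62


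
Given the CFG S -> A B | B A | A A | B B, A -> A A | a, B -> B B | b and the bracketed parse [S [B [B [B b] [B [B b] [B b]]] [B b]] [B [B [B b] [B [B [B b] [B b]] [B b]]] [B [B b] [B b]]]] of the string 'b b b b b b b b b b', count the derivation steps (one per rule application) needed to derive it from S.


Every bracketed nonterminal node [X ...] in the tree is produced by exactly one rule application.
Reading the tree off as a leftmost derivation:
  Step 1: S  =>  B B   (applied S -> B B)
  Step 2: B B  =>  B B B   (applied B -> B B)
  Step 3: B B B  =>  B B B B   (applied B -> B B)
  Step 4: B B B B  =>  b B B B   (applied B -> b)
  Step 5: b B B B  =>  b B B B B   (applied B -> B B)
  Step 6: b B B B B  =>  b b B B B   (applied B -> b)
  Step 7: b b B B B  =>  b b b B B   (applied B -> b)
  Step 8: b b b B B  =>  b b b b B   (applied B -> b)
  Step 9: b b b b B  =>  b b b b B B   (applied B -> B B)
  Step 10: b b b b B B  =>  b b b b B B B   (applied B -> B B)
  Step 11: b b b b B B B  =>  b b b b b B B   (applied B -> b)
  Step 12: b b b b b B B  =>  b b b b b B B B   (applied B -> B B)
  Step 13: b b b b b B B B  =>  b b b b b B B B B   (applied B -> B B)
  Step 14: b b b b b B B B B  =>  b b b b b b B B B   (applied B -> b)
  Step 15: b b b b b b B B B  =>  b b b b b b b B B   (applied B -> b)
  Step 16: b b b b b b b B B  =>  b b b b b b b b B   (applied B -> b)
  Step 17: b b b b b b b b B  =>  b b b b b b b b B B   (applied B -> B B)
  Step 18: b b b b b b b b B B  =>  b b b b b b b b b B   (applied B -> b)
  Step 19: b b b b b b b b b B  =>  b b b b b b b b b b   (applied B -> b)
Final yield: b b b b b b b b b b
Total rewrite steps: 19

19


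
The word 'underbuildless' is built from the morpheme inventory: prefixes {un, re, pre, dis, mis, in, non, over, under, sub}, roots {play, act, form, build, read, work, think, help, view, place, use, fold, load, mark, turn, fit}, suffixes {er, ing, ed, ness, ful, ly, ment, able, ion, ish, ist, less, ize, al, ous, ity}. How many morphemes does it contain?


Segmenting 'underbuildless' against the inventory:
  'under' -> prefix (morpheme 1)
  'build' -> root (morpheme 2)
  'less' -> suffix (morpheme 3)
Total morphemes: 3

3


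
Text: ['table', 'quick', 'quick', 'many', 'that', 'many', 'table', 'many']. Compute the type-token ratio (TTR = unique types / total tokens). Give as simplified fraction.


Tokens: 8
Unique types: ('many', 'quick', 'table', 'that') = 4
TTR = 4/8
Simplify: divide both by 4 -> 1/2
TTR = 1/2

1/2


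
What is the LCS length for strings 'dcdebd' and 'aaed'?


DP table for LCS of 'dcdebd' and 'aaed':
       a  a  e  d
    0  0  0  0  0
  d 0  0  0  0  1
  c 0  0  0  0  1
  d 0  0  0  0  1
  e 0  0  0  1  1
  b 0  0  0  1  1
  d 0  0  0  1  2
LCS: 'ed'
LCS length = 2

2


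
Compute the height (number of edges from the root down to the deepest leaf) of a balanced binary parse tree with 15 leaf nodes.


In a balanced binary tree with n leaves the deepest leaf is ceil(log2(n)) edges below the root.
log2(15) = 3.9069
ceil(3.9069) = 4
height (edges) = 4

4


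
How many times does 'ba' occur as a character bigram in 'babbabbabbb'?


Scanning 'babbabbabbb' for bigram 'ba':
  Position 0: 'ba' -> MATCH
  Position 1: 'ab' -> no
  Position 2: 'bb' -> no
  Position 3: 'ba' -> MATCH
  Position 4: 'ab' -> no
  Position 5: 'bb' -> no
  Position 6: 'ba' -> MATCH
  Position 7: 'ab' -> no
  Position 8: 'bb' -> no
  Position 9: 'bb' -> no
Total matches: 3

3


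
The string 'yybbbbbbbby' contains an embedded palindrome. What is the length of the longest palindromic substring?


Scanning 'yybbbbbbbby' for palindromic substrings.
Substring at positions 1-10: 'ybbbbbbbby'.
Check: reverse('ybbbbbbbby') = 'ybbbbbbbby' -> palindrome confirmed.
Neighbouring characters ('y' / '-') break symmetry, so it cannot extend further.
No longer palindromic substring exists; longest length = 10

10


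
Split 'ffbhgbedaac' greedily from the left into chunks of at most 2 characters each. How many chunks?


'ffbhgbedaac' has 11 characters.
Chunking with max size 2:
  Chunk 1: 'ff' (positions 0-1)
  Chunk 2: 'bh' (positions 2-3)
  Chunk 3: 'gb' (positions 4-5)
  Chunk 4: 'ed' (positions 6-7)
  Chunk 5: 'aa' (positions 8-9)
  Chunk 6: 'c' (positions 10-10)
Total chunks: ceil(11 / 2) = 6

6


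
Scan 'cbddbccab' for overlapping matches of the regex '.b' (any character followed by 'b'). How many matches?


Pattern: .b means any character followed by 'b'.
Scanning 'cbddbccab' position-by-position:
  Pos 0: window 'cb' -> MATCH
  Pos 1: window 'bd' -> no
  Pos 2: window 'dd' -> no
  Pos 3: window 'db' -> MATCH
  Pos 4: window 'bc' -> no
  Pos 5: window 'cc' -> no
  Pos 6: window 'ca' -> no
  Pos 7: window 'ab' -> MATCH
  Pos 8: window 'b' -> no
Total matches: 3

3


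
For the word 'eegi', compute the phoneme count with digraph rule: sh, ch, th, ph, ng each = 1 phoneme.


Parsing 'eegi' greedily, digraphs first:
  'e' -> vowel phoneme (phonemes so far: 1)
  'e' -> vowel phoneme (phonemes so far: 2)
  'g' -> consonant phoneme (phonemes so far: 3)
  'i' -> vowel phoneme (phonemes so far: 4)
Total phonemes: 4

4


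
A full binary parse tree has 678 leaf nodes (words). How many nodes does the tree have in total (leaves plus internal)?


Leaf nodes (terminals): 678
Internal nodes = n - 1 = 678 - 1 = 677
Total = leaves + internal = 678 + 677 = 1355

1355


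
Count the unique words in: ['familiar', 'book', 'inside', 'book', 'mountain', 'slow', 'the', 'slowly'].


Listing all tokens and tracking unique types:
  Token 1: 'familiar' -> NEW (unique so far: 1)
  Token 2: 'book' -> NEW (unique so far: 2)
  Token 3: 'inside' -> NEW (unique so far: 3)
  Token 4: 'book' -> duplicate (unique so far: 3)
  Token 5: 'mountain' -> NEW (unique so far: 4)
  Token 6: 'slow' -> NEW (unique so far: 5)
  Token 7: 'the' -> NEW (unique so far: 6)
  Token 8: 'slowly' -> NEW (unique so far: 7)
Unique types: ('book', 'familiar', 'inside', 'mountain', 'slow', 'slowly', 'the')
Vocabulary size: 7

7


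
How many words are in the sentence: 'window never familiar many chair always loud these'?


Counting words by splitting on spaces:
  Word 1: 'window'
  Word 2: 'never'
  Word 3: 'familiar'
  Word 4: 'many'
  Word 5: 'chair'
  Word 6: 'always'
  Word 7: 'loud'
  Word 8: 'these'
Total words: 8

8


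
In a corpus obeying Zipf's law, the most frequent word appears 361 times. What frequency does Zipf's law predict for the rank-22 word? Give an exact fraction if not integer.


Zipf's law: freq(rank) = f1 / rank
f1 = 361, rank = 22
freq = 361 / 22
GCD(361, 22) = 1
Simplified: 361/22

361/22


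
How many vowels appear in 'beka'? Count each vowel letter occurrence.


Scanning each character of 'beka':
  Position 1: 'b' -> consonant (running count: 0)
  Position 2: 'e' -> vowel (running count: 1)
  Position 3: 'k' -> consonant (running count: 1)
  Position 4: 'a' -> vowel (running count: 2)
Total vowels: 2

2


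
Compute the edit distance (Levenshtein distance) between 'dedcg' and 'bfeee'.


Building DP table for s1='dedcg' (len 5) and s2='bfeee' (len 5):
       b  f  e  e  e
    0  1  2  3  4  5
  d 1  1  2  3  4  5
  e 2  2  2  2  3  4
  d 3  3  3  3  3  4
  c 4  4  4  4  4  4
  g 5  5  5  5  5  5
Edit distance = dp[5][5] = 5

5


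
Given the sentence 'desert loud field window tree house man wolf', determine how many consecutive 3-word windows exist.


Word trigrams from [8] words:
  Trigram 1: (desert loud field)
  Trigram 2: (loud field window)
  Trigram 3: (field window tree)
  Trigram 4: (window tree house)
  Trigram 5: (tree house man)
  Trigram 6: (house man wolf)
Total word trigrams: 8 - 2 = 6

6


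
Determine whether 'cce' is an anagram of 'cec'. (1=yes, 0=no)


Sort characters of 'cce': 'cce'
Sort characters of 'cec': 'cce'
Sorted forms match -> they ARE anagrams
Result: 1

1


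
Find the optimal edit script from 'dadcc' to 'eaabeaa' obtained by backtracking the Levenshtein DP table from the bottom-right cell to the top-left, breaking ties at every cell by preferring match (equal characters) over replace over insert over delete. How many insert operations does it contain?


Edit distance = 6. Backtracking from cell (5, 7) with preference match > replace > insert > delete,
then listing the resulting alignment 'dadcc' -> 'eaabeaa' left to right:
  Step 1: insert 'e' [insertion #1]
  Step 2: replace d->a
  Step 3: keep 'a'
  Step 4: insert 'b' [insertion #2]
  Step 5: replace d->e
  Step 6: replace c->a
  Step 7: replace c->a
Total insertions: 2

2


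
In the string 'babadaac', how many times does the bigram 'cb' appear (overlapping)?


Scanning 'babadaac' for bigram 'cb':
  Position 0: 'ba' -> no
  Position 1: 'ab' -> no
  Position 2: 'ba' -> no
  Position 3: 'ad' -> no
  Position 4: 'da' -> no
  Position 5: 'aa' -> no
  Position 6: 'ac' -> no
Total matches: 0

0


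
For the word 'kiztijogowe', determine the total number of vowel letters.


Scanning each character of 'kiztijogowe':
  Position 1: 'k' -> consonant (running count: 0)
  Position 2: 'i' -> vowel (running count: 1)
  Position 3: 'z' -> consonant (running count: 1)
  Position 4: 't' -> consonant (running count: 1)
  Position 5: 'i' -> vowel (running count: 2)
  Position 6: 'j' -> consonant (running count: 2)
  Position 7: 'o' -> vowel (running count: 3)
  Position 8: 'g' -> consonant (running count: 3)
  Position 9: 'o' -> vowel (running count: 4)
  Position 10: 'w' -> consonant (running count: 4)
  Position 11: 'e' -> vowel (running count: 5)
Total vowels: 5

5


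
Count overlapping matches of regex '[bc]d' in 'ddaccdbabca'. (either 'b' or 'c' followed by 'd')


Pattern: [bc]d means either 'b' or 'c' followed by 'd'.
Scanning 'ddaccdbabca' position-by-position:
  Pos 0: window 'dd' -> no
  Pos 1: window 'da' -> no
  Pos 2: window 'ac' -> no
  Pos 3: window 'cc' -> no
  Pos 4: window 'cd' -> MATCH
  Pos 5: window 'db' -> no
  Pos 6: window 'ba' -> no
  Pos 7: window 'ab' -> no
  Pos 8: window 'bc' -> no
  Pos 9: window 'ca' -> no
  Pos 10: window 'a' -> no
Total matches: 1

1


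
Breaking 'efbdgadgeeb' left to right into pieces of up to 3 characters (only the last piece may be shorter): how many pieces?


'efbdgadgeeb' has 11 characters.
Chunking with max size 3:
  Chunk 1: 'efb' (positions 0-2)
  Chunk 2: 'dga' (positions 3-5)
  Chunk 3: 'dge' (positions 6-8)
  Chunk 4: 'eb' (positions 9-10)
Total chunks: ceil(11 / 3) = 4

4


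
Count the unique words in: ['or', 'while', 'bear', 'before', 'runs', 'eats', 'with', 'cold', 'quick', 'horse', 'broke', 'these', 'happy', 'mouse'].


Listing all tokens and tracking unique types:
  Token 1: 'or' -> NEW (unique so far: 1)
  Token 2: 'while' -> NEW (unique so far: 2)
  Token 3: 'bear' -> NEW (unique so far: 3)
  Token 4: 'before' -> NEW (unique so far: 4)
  Token 5: 'runs' -> NEW (unique so far: 5)
  Token 6: 'eats' -> NEW (unique so far: 6)
  Token 7: 'with' -> NEW (unique so far: 7)
  Token 8: 'cold' -> NEW (unique so far: 8)
  Token 9: 'quick' -> NEW (unique so far: 9)
  Token 10: 'horse' -> NEW (unique so far: 10)
  Token 11: 'broke' -> NEW (unique so far: 11)
  Token 12: 'these' -> NEW (unique so far: 12)
  Token 13: 'happy' -> NEW (unique so far: 13)
  Token 14: 'mouse' -> NEW (unique so far: 14)
Unique types: ('bear', 'before', 'broke', 'cold', 'eats', 'happy', 'horse', 'mouse', 'or', 'quick', 'runs', 'these', 'while', 'with')
Vocabulary size: 14

14


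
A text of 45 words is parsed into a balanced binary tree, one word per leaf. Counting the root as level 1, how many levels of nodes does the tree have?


In a balanced binary tree with n leaves the deepest leaf is ceil(log2(n)) edges below the root,
so counting node levels inclusive of root and leaves gives ceil(log2(n)) + 1 levels.
log2(45) = 5.4919
ceil(5.4919) = 6
levels = 6 + 1 = 7

7


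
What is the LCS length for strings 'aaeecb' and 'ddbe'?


DP table for LCS of 'aaeecb' and 'ddbe':
       d  d  b  e
    0  0  0  0  0
  a 0  0  0  0  0
  a 0  0  0  0  0
  e 0  0  0  0  1
  e 0  0  0  0  1
  c 0  0  0  0  1
  b 0  0  0  1  1
LCS: 'e'
LCS length = 1

1


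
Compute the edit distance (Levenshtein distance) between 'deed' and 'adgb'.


Building DP table for s1='deed' (len 4) and s2='adgb' (len 4):
       a  d  g  b
    0  1  2  3  4
  d 1  1  1  2  3
  e 2  2  2  2  3
  e 3  3  3  3  3
  d 4  4  3  4  4
Edit distance = dp[4][4] = 4

4


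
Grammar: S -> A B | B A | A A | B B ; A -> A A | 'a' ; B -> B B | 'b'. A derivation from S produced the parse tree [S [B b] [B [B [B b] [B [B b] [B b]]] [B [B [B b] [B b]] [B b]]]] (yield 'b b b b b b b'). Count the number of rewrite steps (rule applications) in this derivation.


Every bracketed nonterminal node [X ...] in the tree is produced by exactly one rule application.
Reading the tree off as a leftmost derivation:
  Step 1: S  =>  B B   (applied S -> B B)
  Step 2: B B  =>  b B   (applied B -> b)
  Step 3: b B  =>  b B B   (applied B -> B B)
  Step 4: b B B  =>  b B B B   (applied B -> B B)
  Step 5: b B B B  =>  b b B B   (applied B -> b)
  Step 6: b b B B  =>  b b B B B   (applied B -> B B)
  Step 7: b b B B B  =>  b b b B B   (applied B -> b)
  Step 8: b b b B B  =>  b b b b B   (applied B -> b)
  Step 9: b b b b B  =>  b b b b B B   (applied B -> B B)
  Step 10: b b b b B B  =>  b b b b B B B   (applied B -> B B)
  Step 11: b b b b B B B  =>  b b b b b B B   (applied B -> b)
  Step 12: b b b b b B B  =>  b b b b b b B   (applied B -> b)
  Step 13: b b b b b b B  =>  b b b b b b b   (applied B -> b)
Final yield: b b b b b b b
Total rewrite steps: 13

13


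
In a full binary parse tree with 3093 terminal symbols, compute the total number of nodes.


Leaf nodes (terminals): 3093
Internal nodes = n - 1 = 3093 - 1 = 3092
Total = leaves + internal = 3093 + 3092 = 6185

6185


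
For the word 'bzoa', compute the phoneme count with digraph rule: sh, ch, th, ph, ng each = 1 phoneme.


Parsing 'bzoa' greedily, digraphs first:
  'b' -> consonant phoneme (phonemes so far: 1)
  'z' -> consonant phoneme (phonemes so far: 2)
  'o' -> vowel phoneme (phonemes so far: 3)
  'a' -> vowel phoneme (phonemes so far: 4)
Total phonemes: 4

4


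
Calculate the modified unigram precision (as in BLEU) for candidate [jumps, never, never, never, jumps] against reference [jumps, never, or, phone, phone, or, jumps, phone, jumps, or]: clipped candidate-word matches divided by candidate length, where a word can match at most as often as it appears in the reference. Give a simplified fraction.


Reference word counts: {'jumps': 3, 'never': 1, 'or': 3, 'phone': 3}
Checking each candidate word (with clipping):
  'jumps' -> in reference (ref count 3, used 1/3) -> match (matches: 1)
  'never' -> in reference (ref count 1, used 1/1) -> match (matches: 2)
  'never' -> ref count 1 already used up (1/1) -> clipped, no match (matches: 2)
  'never' -> ref count 1 already used up (1/1) -> clipped, no match (matches: 2)
  'jumps' -> in reference (ref count 3, used 2/3) -> match (matches: 3)
Clipped matches: 3, Candidate length: 5
Precision = 3/5

3/5


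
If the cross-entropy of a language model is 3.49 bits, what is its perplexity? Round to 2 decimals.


Perplexity formula: PP = 2^H
H = 3.49
PP = 2^3.49
Decompose: 2^3.49 = 2^3 * 2^0.49
2^3 = 8, 2^0.49 ~ 1.4044449
PP ~ 8 * 1.4044449 = 11.2355592
Rounded to 2 decimals: 11.24

11.24


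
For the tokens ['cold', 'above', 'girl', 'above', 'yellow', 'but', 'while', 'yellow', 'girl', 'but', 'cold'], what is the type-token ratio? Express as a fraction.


Tokens: 11
Unique types: ('above', 'but', 'cold', 'girl', 'while', 'yellow') = 6
TTR = 6/11
Already in lowest terms.

6/11


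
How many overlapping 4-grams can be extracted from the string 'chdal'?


String 'chdal' has length L = 5.
Number of overlapping n-grams = L - n + 1
Substituting: 5 - 4 + 1 = 2

2


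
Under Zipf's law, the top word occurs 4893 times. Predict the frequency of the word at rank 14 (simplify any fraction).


Zipf's law: freq(rank) = f1 / rank
f1 = 4893, rank = 14
freq = 4893 / 14
GCD(4893, 14) = 7
Simplified: 699/2

699/2


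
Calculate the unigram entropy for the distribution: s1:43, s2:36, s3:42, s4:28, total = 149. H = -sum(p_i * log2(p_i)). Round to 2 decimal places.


Computing entropy H = -sum(p_i * log2(p_i)):
  s1: p = 43/149 = 0.2886, -p*log2(p) = 0.5174
  s2: p = 36/149 = 0.2416, -p*log2(p) = 0.4951
  s3: p = 42/149 = 0.2819, -p*log2(p) = 0.5150
  s4: p = 28/149 = 0.1879, -p*log2(p) = 0.4532
H = sum of terms = 1.9807
Rounded to 2 decimals: 1.98

1.98


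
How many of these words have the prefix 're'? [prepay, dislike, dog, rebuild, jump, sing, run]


Checking each word for prefix 're':
  'prepay' -> no (count: 0)
  'dislike' -> no (count: 0)
  'dog' -> no (count: 0)
  'rebuild' -> YES, starts with 're' (count: 1)
  'jump' -> no (count: 1)
  'sing' -> no (count: 1)
  'run' -> no (count: 1)
Total with prefix 're': 1

1


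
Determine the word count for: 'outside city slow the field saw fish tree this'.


Counting words by splitting on spaces:
  Word 1: 'outside'
  Word 2: 'city'
  Word 3: 'slow'
  Word 4: 'the'
  Word 5: 'field'
  Word 6: 'saw'
  Word 7: 'fish'
  Word 8: 'tree'
  Word 9: 'this'
Total words: 9

9


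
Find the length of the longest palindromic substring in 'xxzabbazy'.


Scanning 'xxzabbazy' for palindromic substrings.
Substring at positions 2-7: 'zabbaz'.
Check: reverse('zabbaz') = 'zabbaz' -> palindrome confirmed.
Neighbouring characters ('x' / 'y') break symmetry, so it cannot extend further.
No longer palindromic substring exists; longest length = 6

6


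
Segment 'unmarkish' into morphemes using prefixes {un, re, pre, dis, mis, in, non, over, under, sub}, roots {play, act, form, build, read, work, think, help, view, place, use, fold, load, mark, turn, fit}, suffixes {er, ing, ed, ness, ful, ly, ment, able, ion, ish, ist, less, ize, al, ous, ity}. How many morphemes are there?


Segmenting 'unmarkish' against the inventory:
  'un' -> prefix (morpheme 1)
  'mark' -> root (morpheme 2)
  'ish' -> suffix (morpheme 3)
Total morphemes: 3

3


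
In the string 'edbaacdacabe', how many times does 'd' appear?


Scanning 'edbaacdacabe' for 'd':
  Position 1: 'd' -> MATCH (count: 1)
  Position 6: 'd' -> MATCH (count: 2)
Total occurrences of 'd': 2

2


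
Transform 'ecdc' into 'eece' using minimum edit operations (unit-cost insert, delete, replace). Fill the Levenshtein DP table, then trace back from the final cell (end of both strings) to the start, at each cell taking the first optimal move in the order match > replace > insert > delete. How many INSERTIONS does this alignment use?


Edit distance = 3. Backtracking from cell (4, 4) with preference match > replace > insert > delete,
then listing the resulting alignment 'ecdc' -> 'eece' left to right:
  Step 1: keep 'e'
  Step 2: replace c->e
  Step 3: replace d->c
  Step 4: replace c->e
Total insertions: 0

0


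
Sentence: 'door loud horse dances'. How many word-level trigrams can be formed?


Word trigrams from [4] words:
  Trigram 1: (door loud horse)
  Trigram 2: (loud horse dances)
Total word trigrams: 4 - 2 = 2

2


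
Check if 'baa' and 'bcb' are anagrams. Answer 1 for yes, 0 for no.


Sort characters of 'baa': 'aab'
Sort characters of 'bcb': 'bbc'
Sorted forms differ -> they are NOT anagrams
Result: 0

0


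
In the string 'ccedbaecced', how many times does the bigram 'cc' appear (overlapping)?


Scanning 'ccedbaecced' for bigram 'cc':
  Position 0: 'cc' -> MATCH
  Position 1: 'ce' -> no
  Position 2: 'ed' -> no
  Position 3: 'db' -> no
  Position 4: 'ba' -> no
  Position 5: 'ae' -> no
  Position 6: 'ec' -> no
  Position 7: 'cc' -> MATCH
  Position 8: 'ce' -> no
  Position 9: 'ed' -> no
Total matches: 2

2


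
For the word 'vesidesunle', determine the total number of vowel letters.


Scanning each character of 'vesidesunle':
  Position 1: 'v' -> consonant (running count: 0)
  Position 2: 'e' -> vowel (running count: 1)
  Position 3: 's' -> consonant (running count: 1)
  Position 4: 'i' -> vowel (running count: 2)
  Position 5: 'd' -> consonant (running count: 2)
  Position 6: 'e' -> vowel (running count: 3)
  Position 7: 's' -> consonant (running count: 3)
  Position 8: 'u' -> vowel (running count: 4)
  Position 9: 'n' -> consonant (running count: 4)
  Position 10: 'l' -> consonant (running count: 4)
  Position 11: 'e' -> vowel (running count: 5)
Total vowels: 5

5


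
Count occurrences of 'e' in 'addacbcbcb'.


Scanning 'addacbcbcb' for 'e':
  No matches found.
Total occurrences of 'e': 0

0


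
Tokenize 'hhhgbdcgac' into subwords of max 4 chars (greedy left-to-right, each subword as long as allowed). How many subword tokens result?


'hhhgbdcgac' has 10 characters.
Chunking with max size 4:
  Chunk 1: 'hhhg' (positions 0-3)
  Chunk 2: 'bdcg' (positions 4-7)
  Chunk 3: 'ac' (positions 8-9)
Total chunks: ceil(10 / 4) = 3

3


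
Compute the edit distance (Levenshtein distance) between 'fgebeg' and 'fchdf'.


Building DP table for s1='fgebeg' (len 6) and s2='fchdf' (len 5):
       f  c  h  d  f
    0  1  2  3  4  5
  f 1  0  1  2  3  4
  g 2  1  1  2  3  4
  e 3  2  2  2  3  4
  b 4  3  3  3  3  4
  e 5  4  4  4  4  4
  g 6  5  5  5  5  5
Edit distance = dp[6][5] = 5

5


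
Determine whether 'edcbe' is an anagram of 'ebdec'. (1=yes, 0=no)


Sort characters of 'edcbe': 'bcdee'
Sort characters of 'ebdec': 'bcdee'
Sorted forms match -> they ARE anagrams
Result: 1

1


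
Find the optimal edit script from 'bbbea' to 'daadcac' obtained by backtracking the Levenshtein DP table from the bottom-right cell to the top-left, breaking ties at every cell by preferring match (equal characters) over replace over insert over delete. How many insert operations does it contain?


Edit distance = 6. Backtracking from cell (5, 7) with preference match > replace > insert > delete,
then listing the resulting alignment 'bbbea' -> 'daadcac' left to right:
  Step 1: insert 'd' [insertion #1]
  Step 2: replace b->a
  Step 3: replace b->a
  Step 4: replace b->d
  Step 5: replace e->c
  Step 6: keep 'a'
  Step 7: insert 'c' [insertion #2]
Total insertions: 2

2


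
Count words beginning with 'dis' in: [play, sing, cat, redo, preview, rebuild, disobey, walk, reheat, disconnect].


Checking each word for prefix 'dis':
  'play' -> no (count: 0)
  'sing' -> no (count: 0)
  'cat' -> no (count: 0)
  'redo' -> no (count: 0)
  'preview' -> no (count: 0)
  'rebuild' -> no (count: 0)
  'disobey' -> YES, starts with 'dis' (count: 1)
  'walk' -> no (count: 1)
  'reheat' -> no (count: 1)
  'disconnect' -> YES, starts with 'dis' (count: 2)
Total with prefix 'dis': 2

2


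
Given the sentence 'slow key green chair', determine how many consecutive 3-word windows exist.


Word trigrams from [4] words:
  Trigram 1: (slow key green)
  Trigram 2: (key green chair)
Total word trigrams: 4 - 2 = 2

2


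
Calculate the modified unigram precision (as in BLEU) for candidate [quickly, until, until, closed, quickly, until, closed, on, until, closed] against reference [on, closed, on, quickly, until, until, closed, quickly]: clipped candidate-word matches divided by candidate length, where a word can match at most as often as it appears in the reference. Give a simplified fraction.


Reference word counts: {'closed': 2, 'on': 2, 'quickly': 2, 'until': 2}
Checking each candidate word (with clipping):
  'quickly' -> in reference (ref count 2, used 1/2) -> match (matches: 1)
  'until' -> in reference (ref count 2, used 1/2) -> match (matches: 2)
  'until' -> in reference (ref count 2, used 2/2) -> match (matches: 3)
  'closed' -> in reference (ref count 2, used 1/2) -> match (matches: 4)
  'quickly' -> in reference (ref count 2, used 2/2) -> match (matches: 5)
  'until' -> ref count 2 already used up (2/2) -> clipped, no match (matches: 5)
  'closed' -> in reference (ref count 2, used 2/2) -> match (matches: 6)
  'on' -> in reference (ref count 2, used 1/2) -> match (matches: 7)
  'until' -> ref count 2 already used up (2/2) -> clipped, no match (matches: 7)
  'closed' -> ref count 2 already used up (2/2) -> clipped, no match (matches: 7)
Clipped matches: 7, Candidate length: 10
Precision = 7/10

7/10


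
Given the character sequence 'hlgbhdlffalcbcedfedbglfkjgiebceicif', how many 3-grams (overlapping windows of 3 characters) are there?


String 'hlgbhdlffalcbcedfedbglfkjgiebceicif' has length L = 35.
Number of overlapping n-grams = L - n + 1
Substituting: 35 - 3 + 1 = 33

33


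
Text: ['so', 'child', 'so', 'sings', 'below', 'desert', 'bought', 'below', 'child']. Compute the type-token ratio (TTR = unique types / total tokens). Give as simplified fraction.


Tokens: 9
Unique types: ('below', 'bought', 'child', 'desert', 'sings', 'so') = 6
TTR = 6/9
Simplify: divide both by 3 -> 2/3
TTR = 2/3

2/3


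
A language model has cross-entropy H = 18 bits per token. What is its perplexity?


Perplexity formula: PP = 2^H
H = 18
PP = 2^18
PP = 2^18 = 262144

262144


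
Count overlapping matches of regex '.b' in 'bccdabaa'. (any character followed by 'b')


Pattern: .b means any character followed by 'b'.
Scanning 'bccdabaa' position-by-position:
  Pos 0: window 'bc' -> no
  Pos 1: window 'cc' -> no
  Pos 2: window 'cd' -> no
  Pos 3: window 'da' -> no
  Pos 4: window 'ab' -> MATCH
  Pos 5: window 'ba' -> no
  Pos 6: window 'aa' -> no
  Pos 7: window 'a' -> no
Total matches: 1

1


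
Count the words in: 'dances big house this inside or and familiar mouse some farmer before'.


Counting words by splitting on spaces:
  Word 1: 'dances'
  Word 2: 'big'
  Word 3: 'house'
  Word 4: 'this'
  Word 5: 'inside'
  Word 6: 'or'
  Word 7: 'and'
  Word 8: 'familiar'
  Word 9: 'mouse'
  Word 10: 'some'
  Word 11: 'farmer'
  Word 12: 'before'
Total words: 12

12


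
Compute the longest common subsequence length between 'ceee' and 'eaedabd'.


DP table for LCS of 'ceee' and 'eaedabd':
       e  a  e  d  a  b  d
    0  0  0  0  0  0  0  0
  c 0  0  0  0  0  0  0  0
  e 0  1  1  1  1  1  1  1
  e 0  1  1  2  2  2  2  2
  e 0  1  1  2  2  2  2  2
LCS: 'ee'
LCS length = 2

2


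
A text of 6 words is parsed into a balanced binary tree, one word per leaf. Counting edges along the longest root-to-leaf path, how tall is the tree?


In a balanced binary tree with n leaves the deepest leaf is ceil(log2(n)) edges below the root.
log2(6) = 2.5850
ceil(2.5850) = 3
height (edges) = 3

3


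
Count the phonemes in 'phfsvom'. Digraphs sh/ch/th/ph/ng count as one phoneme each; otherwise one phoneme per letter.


Parsing 'phfsvom' greedily, digraphs first:
  'ph' -> digraph (1 consonant phoneme) (phonemes so far: 1)
  'f' -> consonant phoneme (phonemes so far: 2)
  's' -> consonant phoneme (phonemes so far: 3)
  'v' -> consonant phoneme (phonemes so far: 4)
  'o' -> vowel phoneme (phonemes so far: 5)
  'm' -> consonant phoneme (phonemes so far: 6)
Total phonemes: 6

6


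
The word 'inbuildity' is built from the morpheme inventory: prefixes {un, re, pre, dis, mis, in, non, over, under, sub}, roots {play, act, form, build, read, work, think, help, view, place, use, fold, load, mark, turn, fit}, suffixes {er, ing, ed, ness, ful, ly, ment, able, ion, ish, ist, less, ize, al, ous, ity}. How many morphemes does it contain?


Segmenting 'inbuildity' against the inventory:
  'in' -> prefix (morpheme 1)
  'build' -> root (morpheme 2)
  'ity' -> suffix (morpheme 3)
Total morphemes: 3

3


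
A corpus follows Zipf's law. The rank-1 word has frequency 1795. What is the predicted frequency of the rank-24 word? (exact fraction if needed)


Zipf's law: freq(rank) = f1 / rank
f1 = 1795, rank = 24
freq = 1795 / 24
GCD(1795, 24) = 1
Simplified: 1795/24

1795/24


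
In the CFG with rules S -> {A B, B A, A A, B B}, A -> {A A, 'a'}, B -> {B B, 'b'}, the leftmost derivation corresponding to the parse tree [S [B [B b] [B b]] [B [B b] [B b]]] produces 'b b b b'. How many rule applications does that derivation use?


Every bracketed nonterminal node [X ...] in the tree is produced by exactly one rule application.
Reading the tree off as a leftmost derivation:
  Step 1: S  =>  B B   (applied S -> B B)
  Step 2: B B  =>  B B B   (applied B -> B B)
  Step 3: B B B  =>  b B B   (applied B -> b)
  Step 4: b B B  =>  b b B   (applied B -> b)
  Step 5: b b B  =>  b b B B   (applied B -> B B)
  Step 6: b b B B  =>  b b b B   (applied B -> b)
  Step 7: b b b B  =>  b b b b   (applied B -> b)
Final yield: b b b b
Total rewrite steps: 7

7


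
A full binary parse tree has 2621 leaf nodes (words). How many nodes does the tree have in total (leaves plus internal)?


Leaf nodes (terminals): 2621
Internal nodes = n - 1 = 2621 - 1 = 2620
Total = leaves + internal = 2621 + 2620 = 5241

5241


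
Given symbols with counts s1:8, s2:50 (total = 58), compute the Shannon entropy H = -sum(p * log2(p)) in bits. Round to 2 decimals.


Computing entropy H = -sum(p_i * log2(p_i)):
  s1: p = 8/58 = 0.1379, -p*log2(p) = 0.3942
  s2: p = 50/58 = 0.8621, -p*log2(p) = 0.1846
H = sum of terms = 0.5788
Rounded to 2 decimals: 0.58

0.58


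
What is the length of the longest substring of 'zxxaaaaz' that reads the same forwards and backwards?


Scanning 'zxxaaaaz' for palindromic substrings.
Substring at positions 3-6: 'aaaa'.
Check: reverse('aaaa') = 'aaaa' -> palindrome confirmed.
Neighbouring characters ('x' / 'z') break symmetry, so it cannot extend further.
No longer palindromic substring exists; longest length = 4

4


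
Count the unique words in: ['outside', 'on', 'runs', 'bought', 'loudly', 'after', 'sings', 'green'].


Listing all tokens and tracking unique types:
  Token 1: 'outside' -> NEW (unique so far: 1)
  Token 2: 'on' -> NEW (unique so far: 2)
  Token 3: 'runs' -> NEW (unique so far: 3)
  Token 4: 'bought' -> NEW (unique so far: 4)
  Token 5: 'loudly' -> NEW (unique so far: 5)
  Token 6: 'after' -> NEW (unique so far: 6)
  Token 7: 'sings' -> NEW (unique so far: 7)
  Token 8: 'green' -> NEW (unique so far: 8)
Unique types: ('after', 'bought', 'green', 'loudly', 'on', 'outside', 'runs', 'sings')
Vocabulary size: 8

8


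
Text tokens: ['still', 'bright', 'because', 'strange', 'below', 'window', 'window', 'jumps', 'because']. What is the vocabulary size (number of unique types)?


Listing all tokens and tracking unique types:
  Token 1: 'still' -> NEW (unique so far: 1)
  Token 2: 'bright' -> NEW (unique so far: 2)
  Token 3: 'because' -> NEW (unique so far: 3)
  Token 4: 'strange' -> NEW (unique so far: 4)
  Token 5: 'below' -> NEW (unique so far: 5)
  Token 6: 'window' -> NEW (unique so far: 6)
  Token 7: 'window' -> duplicate (unique so far: 6)
  Token 8: 'jumps' -> NEW (unique so far: 7)
  Token 9: 'because' -> duplicate (unique so far: 7)
Unique types: ('because', 'below', 'bright', 'jumps', 'still', 'strange', 'window')
Vocabulary size: 7

7


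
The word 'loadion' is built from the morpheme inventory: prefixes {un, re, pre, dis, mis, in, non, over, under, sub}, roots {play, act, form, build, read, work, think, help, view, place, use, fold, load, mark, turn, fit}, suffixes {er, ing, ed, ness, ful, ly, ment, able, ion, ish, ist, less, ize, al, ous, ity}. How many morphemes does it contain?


Segmenting 'loadion' against the inventory:
  'load' -> root (morpheme 1)
  'ion' -> suffix (morpheme 2)
Total morphemes: 2

2


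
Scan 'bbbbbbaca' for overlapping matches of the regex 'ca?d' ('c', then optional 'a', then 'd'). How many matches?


Pattern: ca?d means 'c', then optional 'a', then 'd'.
Scanning 'bbbbbbaca' position-by-position:
  Pos 0: window 'bbb' -> no
  Pos 1: window 'bbb' -> no
  Pos 2: window 'bbb' -> no
  Pos 3: window 'bbb' -> no
  Pos 4: window 'bba' -> no
  Pos 5: window 'bac' -> no
  Pos 6: window 'aca' -> no
  Pos 7: window 'ca' -> no
  Pos 8: window 'a' -> no
Total matches: 0

0


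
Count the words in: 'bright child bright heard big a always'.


Counting words by splitting on spaces:
  Word 1: 'bright'
  Word 2: 'child'
  Word 3: 'bright'
  Word 4: 'heard'
  Word 5: 'big'
  Word 6: 'a'
  Word 7: 'always'
Total words: 7

7


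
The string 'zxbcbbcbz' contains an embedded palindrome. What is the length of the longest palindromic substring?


Scanning 'zxbcbbcbz' for palindromic substrings.
Substring at positions 2-7: 'bcbbcb'.
Check: reverse('bcbbcb') = 'bcbbcb' -> palindrome confirmed.
Neighbouring characters ('x' / 'z') break symmetry, so it cannot extend further.
No longer palindromic substring exists; longest length = 6

6


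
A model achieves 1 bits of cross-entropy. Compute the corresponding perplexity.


Perplexity formula: PP = 2^H
H = 1
PP = 2^1
Steps: 2^1 = 2
PP = 2

2


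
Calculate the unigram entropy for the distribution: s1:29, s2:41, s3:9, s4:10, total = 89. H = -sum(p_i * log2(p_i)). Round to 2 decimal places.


Computing entropy H = -sum(p_i * log2(p_i)):
  s1: p = 29/89 = 0.3258, -p*log2(p) = 0.5271
  s2: p = 41/89 = 0.4607, -p*log2(p) = 0.5151
  s3: p = 9/89 = 0.1011, -p*log2(p) = 0.3343
  s4: p = 10/89 = 0.1124, -p*log2(p) = 0.3544
H = sum of terms = 1.7309
Rounded to 2 decimals: 1.73

1.73


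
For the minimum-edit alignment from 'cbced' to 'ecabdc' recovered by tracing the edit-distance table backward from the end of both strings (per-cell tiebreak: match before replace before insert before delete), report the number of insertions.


Edit distance = 5. Backtracking from cell (5, 6) with preference match > replace > insert > delete,
then listing the resulting alignment 'cbced' -> 'ecabdc' left to right:
  Step 1: insert 'e' [insertion #1]
  Step 2: keep 'c'
  Step 3: replace b->a
  Step 4: replace c->b
  Step 5: replace e->d
  Step 6: replace d->c
Total insertions: 1

1


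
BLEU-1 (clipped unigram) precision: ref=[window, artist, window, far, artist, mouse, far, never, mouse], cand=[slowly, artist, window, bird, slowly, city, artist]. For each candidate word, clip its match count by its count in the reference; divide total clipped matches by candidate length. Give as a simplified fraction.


Reference word counts: {'artist': 2, 'far': 2, 'mouse': 2, 'never': 1, 'window': 2}
Checking each candidate word (with clipping):
  'slowly' -> not in reference -> no match (matches: 0)
  'artist' -> in reference (ref count 2, used 1/2) -> match (matches: 1)
  'window' -> in reference (ref count 2, used 1/2) -> match (matches: 2)
  'bird' -> not in reference -> no match (matches: 2)
  'slowly' -> not in reference -> no match (matches: 2)
  'city' -> not in reference -> no match (matches: 2)
  'artist' -> in reference (ref count 2, used 2/2) -> match (matches: 3)
Clipped matches: 3, Candidate length: 7
Precision = 3/7

3/7


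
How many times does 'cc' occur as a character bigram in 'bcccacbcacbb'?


Scanning 'bcccacbcacbb' for bigram 'cc':
  Position 0: 'bc' -> no
  Position 1: 'cc' -> MATCH
  Position 2: 'cc' -> MATCH
  Position 3: 'ca' -> no
  Position 4: 'ac' -> no
  Position 5: 'cb' -> no
  Position 6: 'bc' -> no
  Position 7: 'ca' -> no
  Position 8: 'ac' -> no
  Position 9: 'cb' -> no
  Position 10: 'bb' -> no
Total matches: 2

2
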